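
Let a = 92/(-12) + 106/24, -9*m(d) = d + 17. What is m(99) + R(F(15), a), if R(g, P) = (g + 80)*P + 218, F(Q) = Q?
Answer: -3731/36 ≈ -103.64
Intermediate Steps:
m(d) = -17/9 - d/9 (m(d) = -(d + 17)/9 = -(17 + d)/9 = -17/9 - d/9)
a = -13/4 (a = 92*(-1/12) + 106*(1/24) = -23/3 + 53/12 = -13/4 ≈ -3.2500)
R(g, P) = 218 + P*(80 + g) (R(g, P) = (80 + g)*P + 218 = P*(80 + g) + 218 = 218 + P*(80 + g))
m(99) + R(F(15), a) = (-17/9 - 1/9*99) + (218 + 80*(-13/4) - 13/4*15) = (-17/9 - 11) + (218 - 260 - 195/4) = -116/9 - 363/4 = -3731/36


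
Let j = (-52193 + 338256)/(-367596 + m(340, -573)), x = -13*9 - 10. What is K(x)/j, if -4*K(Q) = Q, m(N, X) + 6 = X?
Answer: -46758225/1144252 ≈ -40.864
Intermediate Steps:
x = -127 (x = -117 - 10 = -127)
m(N, X) = -6 + X
K(Q) = -Q/4
j = -286063/368175 (j = (-52193 + 338256)/(-367596 + (-6 - 573)) = 286063/(-367596 - 579) = 286063/(-368175) = 286063*(-1/368175) = -286063/368175 ≈ -0.77698)
K(x)/j = (-¼*(-127))/(-286063/368175) = (127/4)*(-368175/286063) = -46758225/1144252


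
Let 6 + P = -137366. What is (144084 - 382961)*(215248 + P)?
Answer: -18602785252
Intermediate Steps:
P = -137372 (P = -6 - 137366 = -137372)
(144084 - 382961)*(215248 + P) = (144084 - 382961)*(215248 - 137372) = -238877*77876 = -18602785252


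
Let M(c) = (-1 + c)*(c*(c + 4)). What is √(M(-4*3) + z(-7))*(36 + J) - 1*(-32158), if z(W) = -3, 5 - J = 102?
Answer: 32158 - 183*I*√139 ≈ 32158.0 - 2157.5*I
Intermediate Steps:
J = -97 (J = 5 - 1*102 = 5 - 102 = -97)
M(c) = c*(-1 + c)*(4 + c) (M(c) = (-1 + c)*(c*(4 + c)) = c*(-1 + c)*(4 + c))
√(M(-4*3) + z(-7))*(36 + J) - 1*(-32158) = √((-4*3)*(-4 + (-4*3)² + 3*(-4*3)) - 3)*(36 - 97) - 1*(-32158) = √(-12*(-4 + (-12)² + 3*(-12)) - 3)*(-61) + 32158 = √(-12*(-4 + 144 - 36) - 3)*(-61) + 32158 = √(-12*104 - 3)*(-61) + 32158 = √(-1248 - 3)*(-61) + 32158 = √(-1251)*(-61) + 32158 = (3*I*√139)*(-61) + 32158 = -183*I*√139 + 32158 = 32158 - 183*I*√139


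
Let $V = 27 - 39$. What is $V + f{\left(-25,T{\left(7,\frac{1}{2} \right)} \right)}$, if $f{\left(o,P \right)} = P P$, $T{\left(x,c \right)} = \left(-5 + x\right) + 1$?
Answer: $-3$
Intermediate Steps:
$T{\left(x,c \right)} = -4 + x$
$V = -12$ ($V = 27 - 39 = -12$)
$f{\left(o,P \right)} = P^{2}$
$V + f{\left(-25,T{\left(7,\frac{1}{2} \right)} \right)} = -12 + \left(-4 + 7\right)^{2} = -12 + 3^{2} = -12 + 9 = -3$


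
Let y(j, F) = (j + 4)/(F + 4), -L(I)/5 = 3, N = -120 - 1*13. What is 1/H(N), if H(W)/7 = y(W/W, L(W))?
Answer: -11/35 ≈ -0.31429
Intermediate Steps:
N = -133 (N = -120 - 13 = -133)
L(I) = -15 (L(I) = -5*3 = -15)
y(j, F) = (4 + j)/(4 + F)
H(W) = -35/11 (H(W) = 7*((4 + W/W)/(4 - 15)) = 7*((4 + 1)/(-11)) = 7*(-1/11*5) = 7*(-5/11) = -35/11)
1/H(N) = 1/(-35/11) = -11/35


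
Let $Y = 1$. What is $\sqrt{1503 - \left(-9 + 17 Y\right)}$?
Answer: $\sqrt{1495} \approx 38.665$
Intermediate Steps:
$\sqrt{1503 - \left(-9 + 17 Y\right)} = \sqrt{1503 + \left(9 - 17\right)} = \sqrt{1503 - 8} = \sqrt{1495}$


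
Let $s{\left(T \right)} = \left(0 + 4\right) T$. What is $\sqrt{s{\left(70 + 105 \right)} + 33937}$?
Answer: $\sqrt{34637} \approx 186.11$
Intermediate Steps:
$s{\left(T \right)} = 4 T$
$\sqrt{s{\left(70 + 105 \right)} + 33937} = \sqrt{4 \left(70 + 105\right) + 33937} = \sqrt{4 \cdot 175 + 33937} = \sqrt{700 + 33937} = \sqrt{34637}$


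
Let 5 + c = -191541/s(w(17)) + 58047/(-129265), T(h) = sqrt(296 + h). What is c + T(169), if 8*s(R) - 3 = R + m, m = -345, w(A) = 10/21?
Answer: 1038638050334/231772145 + sqrt(465) ≈ 4502.9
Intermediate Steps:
w(A) = 10/21 (w(A) = 10*(1/21) = 10/21)
s(R) = -171/4 + R/8 (s(R) = 3/8 + (R - 345)/8 = 3/8 + (-345 + R)/8 = 3/8 + (-345/8 + R/8) = -171/4 + R/8)
c = 1038638050334/231772145 (c = -5 + (-191541/(-171/4 + (1/8)*(10/21)) + 58047/(-129265)) = -5 + (-191541/(-171/4 + 5/84) + 58047*(-1/129265)) = -5 + (-191541/(-1793/42) - 58047/129265) = -5 + (-191541*(-42/1793) - 58047/129265) = -5 + (8044722/1793 - 58047/129265) = -5 + 1039796911059/231772145 = 1038638050334/231772145 ≈ 4481.3)
c + T(169) = 1038638050334/231772145 + sqrt(296 + 169) = 1038638050334/231772145 + sqrt(465)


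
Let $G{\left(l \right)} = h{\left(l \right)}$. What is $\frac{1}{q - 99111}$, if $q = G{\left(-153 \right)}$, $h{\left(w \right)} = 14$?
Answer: $- \frac{1}{99097} \approx -1.0091 \cdot 10^{-5}$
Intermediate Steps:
$G{\left(l \right)} = 14$
$q = 14$
$\frac{1}{q - 99111} = \frac{1}{14 - 99111} = \frac{1}{-99097} = - \frac{1}{99097}$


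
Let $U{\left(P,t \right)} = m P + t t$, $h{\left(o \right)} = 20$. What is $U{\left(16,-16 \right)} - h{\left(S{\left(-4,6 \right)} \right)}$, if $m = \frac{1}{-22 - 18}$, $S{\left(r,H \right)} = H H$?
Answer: $\frac{1178}{5} \approx 235.6$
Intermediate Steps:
$S{\left(r,H \right)} = H^{2}$
$m = - \frac{1}{40}$ ($m = \frac{1}{-40} = - \frac{1}{40} \approx -0.025$)
$U{\left(P,t \right)} = t^{2} - \frac{P}{40}$ ($U{\left(P,t \right)} = - \frac{P}{40} + t t = - \frac{P}{40} + t^{2} = t^{2} - \frac{P}{40}$)
$U{\left(16,-16 \right)} - h{\left(S{\left(-4,6 \right)} \right)} = \left(\left(-16\right)^{2} - \frac{2}{5}\right) - 20 = \left(256 - \frac{2}{5}\right) - 20 = \frac{1278}{5} - 20 = \frac{1178}{5}$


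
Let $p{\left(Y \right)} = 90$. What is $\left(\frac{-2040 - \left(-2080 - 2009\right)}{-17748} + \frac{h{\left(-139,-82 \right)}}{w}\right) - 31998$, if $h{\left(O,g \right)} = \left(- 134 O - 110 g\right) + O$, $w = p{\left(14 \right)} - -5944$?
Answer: $- \frac{571039301761}{17848572} \approx -31994.0$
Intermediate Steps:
$w = 6034$ ($w = 90 - -5944 = 90 + 5944 = 6034$)
$h{\left(O,g \right)} = - 133 O - 110 g$
$\left(\frac{-2040 - \left(-2080 - 2009\right)}{-17748} + \frac{h{\left(-139,-82 \right)}}{w}\right) - 31998 = \left(\frac{-2040 - \left(-2080 - 2009\right)}{-17748} + \frac{\left(-133\right) \left(-139\right) - -9020}{6034}\right) - 31998 = \left(\left(-2040 - \left(-2080 - 2009\right)\right) \left(- \frac{1}{17748}\right) + \left(18487 + 9020\right) \frac{1}{6034}\right) - 31998 = \left(\left(-2040 - -4089\right) \left(- \frac{1}{17748}\right) + 27507 \cdot \frac{1}{6034}\right) - 31998 = \left(\left(-2040 + 4089\right) \left(- \frac{1}{17748}\right) + \frac{27507}{6034}\right) - 31998 = \left(2049 \left(- \frac{1}{17748}\right) + \frac{27507}{6034}\right) - 31998 = \left(- \frac{683}{5916} + \frac{27507}{6034}\right) - 31998 = \frac{79305095}{17848572} - 31998 = - \frac{571039301761}{17848572}$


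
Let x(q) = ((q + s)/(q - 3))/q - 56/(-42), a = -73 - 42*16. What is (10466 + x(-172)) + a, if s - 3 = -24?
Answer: 877926121/90300 ≈ 9722.3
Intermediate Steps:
s = -21 (s = 3 - 24 = -21)
a = -745 (a = -73 - 672 = -745)
x(q) = 4/3 + (-21 + q)/(q*(-3 + q)) (x(q) = ((q - 21)/(q - 3))/q - 56/(-42) = ((-21 + q)/(-3 + q))/q - 56*(-1/42) = ((-21 + q)/(-3 + q))/q + 4/3 = (-21 + q)/(q*(-3 + q)) + 4/3 = 4/3 + (-21 + q)/(q*(-3 + q)))
(10466 + x(-172)) + a = (10466 + (1/3)*(-63 - 9*(-172) + 4*(-172)**2)/(-172*(-3 - 172))) - 745 = (10466 + (1/3)*(-1/172)*(-63 + 1548 + 4*29584)/(-175)) - 745 = (10466 + (1/3)*(-1/172)*(-1/175)*(-63 + 1548 + 118336)) - 745 = (10466 + (1/3)*(-1/172)*(-1/175)*119821) - 745 = (10466 + 119821/90300) - 745 = 945199621/90300 - 745 = 877926121/90300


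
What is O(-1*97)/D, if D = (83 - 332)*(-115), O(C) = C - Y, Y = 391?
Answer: -488/28635 ≈ -0.017042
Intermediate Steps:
O(C) = -391 + C (O(C) = C - 1*391 = C - 391 = -391 + C)
D = 28635 (D = -249*(-115) = 28635)
O(-1*97)/D = (-391 - 1*97)/28635 = (-391 - 97)*(1/28635) = -488*1/28635 = -488/28635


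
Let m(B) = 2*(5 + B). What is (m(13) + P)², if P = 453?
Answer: 239121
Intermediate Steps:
m(B) = 10 + 2*B
(m(13) + P)² = ((10 + 2*13) + 453)² = ((10 + 26) + 453)² = (36 + 453)² = 489² = 239121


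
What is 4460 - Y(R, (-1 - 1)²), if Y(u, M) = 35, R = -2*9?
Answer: 4425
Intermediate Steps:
R = -18
4460 - Y(R, (-1 - 1)²) = 4460 - 1*35 = 4460 - 35 = 4425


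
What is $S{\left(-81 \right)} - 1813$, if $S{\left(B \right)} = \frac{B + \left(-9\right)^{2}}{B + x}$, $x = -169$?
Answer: $-1813$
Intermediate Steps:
$S{\left(B \right)} = \frac{81 + B}{-169 + B}$ ($S{\left(B \right)} = \frac{B + \left(-9\right)^{2}}{B - 169} = \frac{B + 81}{-169 + B} = \frac{81 + B}{-169 + B}$)
$S{\left(-81 \right)} - 1813 = \frac{81 - 81}{-169 - 81} - 1813 = \frac{1}{-250} \cdot 0 - 1813 = \left(- \frac{1}{250}\right) 0 - 1813 = 0 - 1813 = -1813$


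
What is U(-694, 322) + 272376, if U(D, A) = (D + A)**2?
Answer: 410760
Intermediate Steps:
U(D, A) = (A + D)**2
U(-694, 322) + 272376 = (322 - 694)**2 + 272376 = (-372)**2 + 272376 = 138384 + 272376 = 410760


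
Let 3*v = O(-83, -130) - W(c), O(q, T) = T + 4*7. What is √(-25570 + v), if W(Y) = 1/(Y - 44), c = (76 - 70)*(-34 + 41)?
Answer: I*√921738/6 ≈ 160.01*I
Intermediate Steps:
O(q, T) = 28 + T (O(q, T) = T + 28 = 28 + T)
c = 42 (c = 6*7 = 42)
W(Y) = 1/(-44 + Y)
v = -203/6 (v = ((28 - 130) - 1/(-44 + 42))/3 = (-102 - 1/(-2))/3 = (-102 - 1*(-½))/3 = (-102 + ½)/3 = (⅓)*(-203/2) = -203/6 ≈ -33.833)
√(-25570 + v) = √(-25570 - 203/6) = √(-153623/6) = I*√921738/6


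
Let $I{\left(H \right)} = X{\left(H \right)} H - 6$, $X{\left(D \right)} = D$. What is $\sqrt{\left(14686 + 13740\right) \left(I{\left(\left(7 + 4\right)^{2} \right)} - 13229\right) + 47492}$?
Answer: $4 \sqrt{2500903} \approx 6325.7$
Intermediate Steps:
$I{\left(H \right)} = -6 + H^{2}$ ($I{\left(H \right)} = H H - 6 = H^{2} - 6 = -6 + H^{2}$)
$\sqrt{\left(14686 + 13740\right) \left(I{\left(\left(7 + 4\right)^{2} \right)} - 13229\right) + 47492} = \sqrt{\left(14686 + 13740\right) \left(\left(-6 + \left(\left(7 + 4\right)^{2}\right)^{2}\right) - 13229\right) + 47492} = \sqrt{28426 \left(\left(-6 + \left(11^{2}\right)^{2}\right) - 13229\right) + 47492} = \sqrt{28426 \left(\left(-6 + 121^{2}\right) - 13229\right) + 47492} = \sqrt{28426 \left(\left(-6 + 14641\right) - 13229\right) + 47492} = \sqrt{28426 \left(14635 - 13229\right) + 47492} = \sqrt{28426 \cdot 1406 + 47492} = \sqrt{39966956 + 47492} = \sqrt{40014448} = 4 \sqrt{2500903}$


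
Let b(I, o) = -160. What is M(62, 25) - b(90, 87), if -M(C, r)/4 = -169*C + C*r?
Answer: 35872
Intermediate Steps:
M(C, r) = 676*C - 4*C*r (M(C, r) = -4*(-169*C + C*r) = 676*C - 4*C*r)
M(62, 25) - b(90, 87) = 4*62*(169 - 1*25) - 1*(-160) = 4*62*(169 - 25) + 160 = 4*62*144 + 160 = 35712 + 160 = 35872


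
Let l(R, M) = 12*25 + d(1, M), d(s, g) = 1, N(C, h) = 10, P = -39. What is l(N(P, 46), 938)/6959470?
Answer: 43/994210 ≈ 4.3250e-5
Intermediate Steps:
l(R, M) = 301 (l(R, M) = 12*25 + 1 = 300 + 1 = 301)
l(N(P, 46), 938)/6959470 = 301/6959470 = 301*(1/6959470) = 43/994210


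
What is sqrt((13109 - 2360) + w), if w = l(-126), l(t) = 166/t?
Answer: 4*sqrt(296233)/21 ≈ 103.67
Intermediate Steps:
w = -83/63 (w = 166/(-126) = 166*(-1/126) = -83/63 ≈ -1.3175)
sqrt((13109 - 2360) + w) = sqrt((13109 - 2360) - 83/63) = sqrt(10749 - 83/63) = sqrt(677104/63) = 4*sqrt(296233)/21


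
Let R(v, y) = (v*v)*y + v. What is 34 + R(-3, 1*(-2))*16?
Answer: -302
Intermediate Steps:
R(v, y) = v + y*v² (R(v, y) = v²*y + v = y*v² + v = v + y*v²)
34 + R(-3, 1*(-2))*16 = 34 - 3*(1 - 3*(-2))*16 = 34 - 3*(1 + 6)*16 = 34 - 3*7*16 = 34 - 21*16 = 34 - 336 = -302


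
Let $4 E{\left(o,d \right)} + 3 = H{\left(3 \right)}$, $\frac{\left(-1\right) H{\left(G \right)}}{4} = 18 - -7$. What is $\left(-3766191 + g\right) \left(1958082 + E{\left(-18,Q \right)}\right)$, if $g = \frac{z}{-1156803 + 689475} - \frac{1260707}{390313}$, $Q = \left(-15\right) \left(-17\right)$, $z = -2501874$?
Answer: $- \frac{128106976120670056590275}{17371827968} \approx -7.3744 \cdot 10^{12}$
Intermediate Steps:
$H{\left(G \right)} = -100$ ($H{\left(G \right)} = - 4 \left(18 - -7\right) = - 4 \left(18 + 7\right) = \left(-4\right) 25 = -100$)
$Q = 255$
$E{\left(o,d \right)} = - \frac{103}{4}$ ($E{\left(o,d \right)} = - \frac{3}{4} + \frac{1}{4} \left(-100\right) = - \frac{3}{4} - 25 = - \frac{103}{4}$)
$g = \frac{9222625373}{4342956992}$ ($g = - \frac{2501874}{-1156803 + 689475} - \frac{1260707}{390313} = - \frac{2501874}{-467328} - \frac{180101}{55759} = \left(-2501874\right) \left(- \frac{1}{467328}\right) - \frac{180101}{55759} = \frac{416979}{77888} - \frac{180101}{55759} = \frac{9222625373}{4342956992} \approx 2.1236$)
$\left(-3766191 + g\right) \left(1958082 + E{\left(-18,Q \right)}\right) = \left(-3766191 + \frac{9222625373}{4342956992}\right) \left(1958082 - \frac{103}{4}\right) = \left(- \frac{16356396314032099}{4342956992}\right) \frac{7832225}{4} = - \frac{128106976120670056590275}{17371827968}$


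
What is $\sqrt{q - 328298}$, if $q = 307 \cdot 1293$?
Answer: $\sqrt{68653} \approx 262.02$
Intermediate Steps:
$q = 396951$
$\sqrt{q - 328298} = \sqrt{396951 - 328298} = \sqrt{68653}$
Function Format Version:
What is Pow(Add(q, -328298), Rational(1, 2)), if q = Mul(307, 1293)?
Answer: Pow(68653, Rational(1, 2)) ≈ 262.02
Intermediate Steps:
q = 396951
Pow(Add(q, -328298), Rational(1, 2)) = Pow(Add(396951, -328298), Rational(1, 2)) = Pow(68653, Rational(1, 2))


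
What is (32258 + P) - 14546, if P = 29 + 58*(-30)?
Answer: 16001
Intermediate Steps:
P = -1711 (P = 29 - 1740 = -1711)
(32258 + P) - 14546 = (32258 - 1711) - 14546 = 30547 - 14546 = 16001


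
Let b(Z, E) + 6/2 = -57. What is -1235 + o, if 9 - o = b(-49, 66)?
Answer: -1166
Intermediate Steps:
b(Z, E) = -60 (b(Z, E) = -3 - 57 = -60)
o = 69 (o = 9 - 1*(-60) = 9 + 60 = 69)
-1235 + o = -1235 + 69 = -1166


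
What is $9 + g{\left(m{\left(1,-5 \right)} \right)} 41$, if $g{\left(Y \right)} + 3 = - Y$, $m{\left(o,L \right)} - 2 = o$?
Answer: $-237$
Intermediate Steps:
$m{\left(o,L \right)} = 2 + o$
$g{\left(Y \right)} = -3 - Y$
$9 + g{\left(m{\left(1,-5 \right)} \right)} 41 = 9 + \left(-3 - \left(2 + 1\right)\right) 41 = 9 + \left(-3 - 3\right) 41 = 9 - 246 = -237$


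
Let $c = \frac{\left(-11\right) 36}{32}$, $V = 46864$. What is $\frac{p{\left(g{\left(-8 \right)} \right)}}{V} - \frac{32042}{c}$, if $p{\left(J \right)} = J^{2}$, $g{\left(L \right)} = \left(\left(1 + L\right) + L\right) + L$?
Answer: $\frac{12012982675}{4639536} \approx 2589.3$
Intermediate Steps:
$c = - \frac{99}{8}$ ($c = \left(-396\right) \frac{1}{32} = - \frac{99}{8} \approx -12.375$)
$g{\left(L \right)} = 1 + 3 L$ ($g{\left(L \right)} = \left(1 + 2 L\right) + L = 1 + 3 L$)
$\frac{p{\left(g{\left(-8 \right)} \right)}}{V} - \frac{32042}{c} = \frac{\left(1 + 3 \left(-8\right)\right)^{2}}{46864} - \frac{32042}{- \frac{99}{8}} = \left(1 - 24\right)^{2} \cdot \frac{1}{46864} - - \frac{256336}{99} = \left(-23\right)^{2} \cdot \frac{1}{46864} + \frac{256336}{99} = 529 \cdot \frac{1}{46864} + \frac{256336}{99} = \frac{529}{46864} + \frac{256336}{99} = \frac{12012982675}{4639536}$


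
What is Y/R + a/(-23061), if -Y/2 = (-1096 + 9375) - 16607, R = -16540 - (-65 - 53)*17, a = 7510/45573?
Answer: -8752440735754/7637318711451 ≈ -1.1460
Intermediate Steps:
a = 7510/45573 (a = 7510*(1/45573) = 7510/45573 ≈ 0.16479)
R = -14534 (R = -16540 - (-118)*17 = -16540 - 1*(-2006) = -16540 + 2006 = -14534)
Y = 16656 (Y = -2*((-1096 + 9375) - 16607) = -2*(8279 - 16607) = -2*(-8328) = 16656)
Y/R + a/(-23061) = 16656/(-14534) + (7510/45573)/(-23061) = 16656*(-1/14534) + (7510/45573)*(-1/23061) = -8328/7267 - 7510/1050958953 = -8752440735754/7637318711451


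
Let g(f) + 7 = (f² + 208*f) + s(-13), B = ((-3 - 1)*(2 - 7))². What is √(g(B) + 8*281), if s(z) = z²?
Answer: 3*√27290 ≈ 495.59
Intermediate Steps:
B = 400 (B = (-4*(-5))² = 20² = 400)
g(f) = 162 + f² + 208*f (g(f) = -7 + ((f² + 208*f) + (-13)²) = -7 + ((f² + 208*f) + 169) = -7 + (169 + f² + 208*f) = 162 + f² + 208*f)
√(g(B) + 8*281) = √((162 + 400² + 208*400) + 8*281) = √((162 + 160000 + 83200) + 2248) = √(243362 + 2248) = √245610 = 3*√27290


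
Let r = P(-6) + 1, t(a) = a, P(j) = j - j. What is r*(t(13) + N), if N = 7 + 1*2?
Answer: 22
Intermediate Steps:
P(j) = 0
N = 9 (N = 7 + 2 = 9)
r = 1 (r = 0 + 1 = 1)
r*(t(13) + N) = 1*(13 + 9) = 1*22 = 22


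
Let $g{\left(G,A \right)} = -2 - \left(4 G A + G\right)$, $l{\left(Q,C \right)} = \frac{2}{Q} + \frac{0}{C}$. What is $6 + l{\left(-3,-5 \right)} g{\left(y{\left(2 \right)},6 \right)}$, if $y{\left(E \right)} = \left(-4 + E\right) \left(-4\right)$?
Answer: $\frac{422}{3} \approx 140.67$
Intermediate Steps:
$y{\left(E \right)} = 16 - 4 E$
$l{\left(Q,C \right)} = \frac{2}{Q}$ ($l{\left(Q,C \right)} = \frac{2}{Q} + 0 = \frac{2}{Q}$)
$g{\left(G,A \right)} = -2 - G - 4 A G$ ($g{\left(G,A \right)} = -2 - \left(4 A G + G\right) = -2 - \left(G + 4 A G\right) = -2 - G - 4 A G$)
$6 + l{\left(-3,-5 \right)} g{\left(y{\left(2 \right)},6 \right)} = 6 + \frac{2}{-3} \left(-2 - \left(16 - 8\right) - 24 \left(16 - 8\right)\right) = 6 + 2 \left(- \frac{1}{3}\right) \left(-2 - \left(16 - 8\right) - 24 \left(16 - 8\right)\right) = 6 - \frac{2 \left(-2 - 8 - 24 \cdot 8\right)}{3} = 6 - \frac{2 \left(-2 - 8 - 192\right)}{3} = 6 - - \frac{404}{3} = 6 + \frac{404}{3} = \frac{422}{3}$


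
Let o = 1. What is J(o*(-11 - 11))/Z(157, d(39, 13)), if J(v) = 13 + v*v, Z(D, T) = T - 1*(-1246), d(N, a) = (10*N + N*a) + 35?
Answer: 497/2178 ≈ 0.22819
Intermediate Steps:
d(N, a) = 35 + 10*N + N*a
Z(D, T) = 1246 + T (Z(D, T) = T + 1246 = 1246 + T)
J(v) = 13 + v²
J(o*(-11 - 11))/Z(157, d(39, 13)) = (13 + (1*(-11 - 11))²)/(1246 + (35 + 10*39 + 39*13)) = (13 + (1*(-22))²)/(1246 + (35 + 390 + 507)) = (13 + (-22)²)/(1246 + 932) = (13 + 484)/2178 = 497*(1/2178) = 497/2178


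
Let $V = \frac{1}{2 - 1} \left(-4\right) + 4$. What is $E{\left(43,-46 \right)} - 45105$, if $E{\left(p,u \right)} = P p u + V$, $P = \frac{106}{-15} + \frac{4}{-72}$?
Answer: $- \frac{1395776}{45} \approx -31017.0$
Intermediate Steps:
$P = - \frac{641}{90}$ ($P = 106 \left(- \frac{1}{15}\right) + 4 \left(- \frac{1}{72}\right) = - \frac{106}{15} - \frac{1}{18} = - \frac{641}{90} \approx -7.1222$)
$V = 0$ ($V = 1^{-1} \left(-4\right) + 4 = 1 \left(-4\right) + 4 = -4 + 4 = 0$)
$E{\left(p,u \right)} = - \frac{641 p u}{90}$ ($E{\left(p,u \right)} = - \frac{641 p}{90} u + 0 = - \frac{641 p u}{90} + 0 = - \frac{641 p u}{90}$)
$E{\left(43,-46 \right)} - 45105 = \left(- \frac{641}{90}\right) 43 \left(-46\right) - 45105 = \frac{633949}{45} - 45105 = - \frac{1395776}{45}$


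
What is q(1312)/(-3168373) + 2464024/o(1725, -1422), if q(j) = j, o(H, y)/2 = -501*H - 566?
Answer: -3904608162268/2739980455043 ≈ -1.4250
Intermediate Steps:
o(H, y) = -1132 - 1002*H (o(H, y) = 2*(-501*H - 566) = 2*(-566 - 501*H) = -1132 - 1002*H)
q(1312)/(-3168373) + 2464024/o(1725, -1422) = 1312/(-3168373) + 2464024/(-1132 - 1002*1725) = 1312*(-1/3168373) + 2464024/(-1132 - 1728450) = -1312/3168373 + 2464024/(-1729582) = -1312/3168373 + 2464024*(-1/1729582) = -1312/3168373 - 1232012/864791 = -3904608162268/2739980455043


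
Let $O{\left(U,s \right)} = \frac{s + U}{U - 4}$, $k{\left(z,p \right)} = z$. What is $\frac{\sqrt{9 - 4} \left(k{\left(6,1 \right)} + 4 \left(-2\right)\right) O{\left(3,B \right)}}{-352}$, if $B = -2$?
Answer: $- \frac{\sqrt{5}}{176} \approx -0.012705$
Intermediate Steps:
$O{\left(U,s \right)} = \frac{U + s}{-4 + U}$
$\frac{\sqrt{9 - 4} \left(k{\left(6,1 \right)} + 4 \left(-2\right)\right) O{\left(3,B \right)}}{-352} = \frac{\sqrt{9 - 4} \left(6 + 4 \left(-2\right)\right) \frac{3 - 2}{-4 + 3}}{-352} = \sqrt{5} \left(6 - 8\right) \frac{1}{-1} \cdot 1 \left(- \frac{1}{352}\right) = \sqrt{5} \left(-2\right) \left(\left(-1\right) 1\right) \left(- \frac{1}{352}\right) = - 2 \sqrt{5} \left(-1\right) \left(- \frac{1}{352}\right) = 2 \sqrt{5} \left(- \frac{1}{352}\right) = - \frac{\sqrt{5}}{176}$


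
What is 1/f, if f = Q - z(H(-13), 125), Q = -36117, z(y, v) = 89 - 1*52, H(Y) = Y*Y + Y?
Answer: -1/36154 ≈ -2.7659e-5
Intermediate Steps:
H(Y) = Y + Y² (H(Y) = Y² + Y = Y + Y²)
z(y, v) = 37 (z(y, v) = 89 - 52 = 37)
f = -36154 (f = -36117 - 1*37 = -36117 - 37 = -36154)
1/f = 1/(-36154) = -1/36154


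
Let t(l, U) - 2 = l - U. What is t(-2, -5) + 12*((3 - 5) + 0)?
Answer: -19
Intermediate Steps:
t(l, U) = 2 + l - U (t(l, U) = 2 + (l - U) = 2 + l - U)
t(-2, -5) + 12*((3 - 5) + 0) = (2 - 2 - 1*(-5)) + 12*((3 - 5) + 0) = (2 - 2 + 5) + 12*(-2 + 0) = 5 + 12*(-2) = 5 - 24 = -19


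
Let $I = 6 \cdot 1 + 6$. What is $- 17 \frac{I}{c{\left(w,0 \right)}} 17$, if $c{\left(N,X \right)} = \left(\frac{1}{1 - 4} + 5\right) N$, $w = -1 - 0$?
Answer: $\frac{5202}{7} \approx 743.14$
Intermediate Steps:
$w = -1$ ($w = -1 + 0 = -1$)
$c{\left(N,X \right)} = \frac{14 N}{3}$ ($c{\left(N,X \right)} = \left(\frac{1}{-3} + 5\right) N = \left(- \frac{1}{3} + 5\right) N = \frac{14 N}{3}$)
$I = 12$ ($I = 6 + 6 = 12$)
$- 17 \frac{I}{c{\left(w,0 \right)}} 17 = - 17 \frac{12}{\frac{14}{3} \left(-1\right)} 17 = - 17 \frac{12}{- \frac{14}{3}} \cdot 17 = - 17 \cdot 12 \left(- \frac{3}{14}\right) 17 = \left(-17\right) \left(- \frac{18}{7}\right) 17 = \frac{306}{7} \cdot 17 = \frac{5202}{7}$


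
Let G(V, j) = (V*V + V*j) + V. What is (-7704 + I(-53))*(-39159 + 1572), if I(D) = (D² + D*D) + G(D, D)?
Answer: -130765173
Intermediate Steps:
G(V, j) = V + V² + V*j (G(V, j) = (V² + V*j) + V = V + V² + V*j)
I(D) = 2*D² + D*(1 + 2*D) (I(D) = (D² + D*D) + D*(1 + D + D) = (D² + D²) + D*(1 + 2*D) = 2*D² + D*(1 + 2*D))
(-7704 + I(-53))*(-39159 + 1572) = (-7704 - 53*(1 + 4*(-53)))*(-39159 + 1572) = (-7704 - 53*(1 - 212))*(-37587) = (-7704 - 53*(-211))*(-37587) = (-7704 + 11183)*(-37587) = 3479*(-37587) = -130765173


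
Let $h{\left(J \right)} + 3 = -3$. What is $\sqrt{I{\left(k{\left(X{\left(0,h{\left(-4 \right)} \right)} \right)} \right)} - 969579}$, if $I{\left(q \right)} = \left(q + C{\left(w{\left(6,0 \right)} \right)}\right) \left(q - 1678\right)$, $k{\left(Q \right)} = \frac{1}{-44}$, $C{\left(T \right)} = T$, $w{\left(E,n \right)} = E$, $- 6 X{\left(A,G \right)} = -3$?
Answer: $\frac{i \sqrt{1896523023}}{44} \approx 989.75 i$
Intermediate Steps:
$h{\left(J \right)} = -6$ ($h{\left(J \right)} = -3 - 3 = -6$)
$X{\left(A,G \right)} = \frac{1}{2}$ ($X{\left(A,G \right)} = \left(- \frac{1}{6}\right) \left(-3\right) = \frac{1}{2}$)
$k{\left(Q \right)} = - \frac{1}{44}$
$I{\left(q \right)} = \left(-1678 + q\right) \left(6 + q\right)$ ($I{\left(q \right)} = \left(q + 6\right) \left(q - 1678\right) = \left(6 + q\right) \left(-1678 + q\right) = \left(-1678 + q\right) \left(6 + q\right)$)
$\sqrt{I{\left(k{\left(X{\left(0,h{\left(-4 \right)} \right)} \right)} \right)} - 969579} = \sqrt{\left(-10068 + \left(- \frac{1}{44}\right)^{2} - -38\right) - 969579} = \sqrt{\left(-10068 + \frac{1}{1936} + 38\right) - 969579} = \sqrt{- \frac{19418079}{1936} - 969579} = \sqrt{- \frac{1896523023}{1936}} = \frac{i \sqrt{1896523023}}{44}$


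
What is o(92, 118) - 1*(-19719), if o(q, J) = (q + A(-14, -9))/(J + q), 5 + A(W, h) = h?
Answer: 690178/35 ≈ 19719.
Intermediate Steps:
A(W, h) = -5 + h
o(q, J) = (-14 + q)/(J + q) (o(q, J) = (q + (-5 - 9))/(J + q) = (q - 14)/(J + q) = (-14 + q)/(J + q))
o(92, 118) - 1*(-19719) = (-14 + 92)/(118 + 92) - 1*(-19719) = 78/210 + 19719 = (1/210)*78 + 19719 = 13/35 + 19719 = 690178/35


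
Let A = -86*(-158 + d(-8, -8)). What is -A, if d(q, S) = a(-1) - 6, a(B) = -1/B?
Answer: -14018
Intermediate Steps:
d(q, S) = -5 (d(q, S) = -1/(-1) - 6 = -1*(-1) - 6 = 1 - 6 = -5)
A = 14018 (A = -86*(-158 - 5) = -86*(-163) = 14018)
-A = -1*14018 = -14018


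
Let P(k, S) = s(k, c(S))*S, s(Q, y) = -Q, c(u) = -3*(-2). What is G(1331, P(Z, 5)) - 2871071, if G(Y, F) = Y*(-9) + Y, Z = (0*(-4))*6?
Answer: -2881719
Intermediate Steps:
c(u) = 6
Z = 0 (Z = 0*6 = 0)
P(k, S) = -S*k (P(k, S) = (-k)*S = -S*k)
G(Y, F) = -8*Y (G(Y, F) = -9*Y + Y = -8*Y)
G(1331, P(Z, 5)) - 2871071 = -8*1331 - 2871071 = -10648 - 2871071 = -2881719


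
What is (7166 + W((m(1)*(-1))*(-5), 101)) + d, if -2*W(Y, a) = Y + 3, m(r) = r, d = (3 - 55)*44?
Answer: 4874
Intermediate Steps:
d = -2288 (d = -52*44 = -2288)
W(Y, a) = -3/2 - Y/2 (W(Y, a) = -(Y + 3)/2 = -(3 + Y)/2 = -3/2 - Y/2)
(7166 + W((m(1)*(-1))*(-5), 101)) + d = (7166 + (-3/2 - 1*(-1)*(-5)/2)) - 2288 = (7166 + (-3/2 - (-1)*(-5)/2)) - 2288 = (7166 + (-3/2 - ½*5)) - 2288 = (7166 + (-3/2 - 5/2)) - 2288 = (7166 - 4) - 2288 = 7162 - 2288 = 4874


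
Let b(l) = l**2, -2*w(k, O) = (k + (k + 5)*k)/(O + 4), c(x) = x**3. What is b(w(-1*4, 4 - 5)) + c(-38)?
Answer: -493832/9 ≈ -54870.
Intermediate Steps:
w(k, O) = -(k + k*(5 + k))/(2*(4 + O)) (w(k, O) = -(k + (k + 5)*k)/(2*(O + 4)) = -(k + (5 + k)*k)/(2*(4 + O)) = -(k + k*(5 + k))/(2*(4 + O)))
b(w(-1*4, 4 - 5)) + c(-38) = (-(-1*4)*(6 - 1*4)/(8 + 2*(4 - 5)))**2 + (-38)**3 = (-1*(-4)*(6 - 4)/(8 + 2*(-1)))**2 - 54872 = (-1*(-4)*2/(8 - 2))**2 - 54872 = (-1*(-4)*2/6)**2 - 54872 = (-1*(-4)*1/6*2)**2 - 54872 = (4/3)**2 - 54872 = 16/9 - 54872 = -493832/9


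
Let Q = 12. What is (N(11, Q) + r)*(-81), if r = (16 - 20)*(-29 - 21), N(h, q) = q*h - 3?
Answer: -26649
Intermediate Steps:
N(h, q) = -3 + h*q (N(h, q) = h*q - 3 = -3 + h*q)
r = 200 (r = -4*(-50) = 200)
(N(11, Q) + r)*(-81) = ((-3 + 11*12) + 200)*(-81) = ((-3 + 132) + 200)*(-81) = (129 + 200)*(-81) = 329*(-81) = -26649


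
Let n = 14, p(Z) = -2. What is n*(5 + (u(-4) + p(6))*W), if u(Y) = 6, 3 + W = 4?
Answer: 126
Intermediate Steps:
W = 1 (W = -3 + 4 = 1)
n*(5 + (u(-4) + p(6))*W) = 14*(5 + (6 - 2)*1) = 14*(5 + 4*1) = 14*(5 + 4) = 14*9 = 126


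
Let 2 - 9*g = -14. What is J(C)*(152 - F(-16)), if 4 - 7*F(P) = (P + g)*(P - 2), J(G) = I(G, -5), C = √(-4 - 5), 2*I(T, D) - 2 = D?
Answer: -282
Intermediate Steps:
I(T, D) = 1 + D/2
g = 16/9 (g = 2/9 - ⅑*(-14) = 2/9 + 14/9 = 16/9 ≈ 1.7778)
C = 3*I (C = √(-9) = 3*I ≈ 3.0*I)
J(G) = -3/2 (J(G) = 1 + (½)*(-5) = 1 - 5/2 = -3/2)
F(P) = 4/7 - (-2 + P)*(16/9 + P)/7 (F(P) = 4/7 - (P + 16/9)*(P - 2)/7 = 4/7 - (16/9 + P)*(-2 + P)/7 = 4/7 - (-2 + P)*(16/9 + P)/7)
J(C)*(152 - F(-16)) = -3*(152 - (68/63 - ⅐*(-16)² + (2/63)*(-16)))/2 = -3*(152 - (68/63 - ⅐*256 - 32/63))/2 = -3*(152 - (68/63 - 256/7 - 32/63))/2 = -3*(152 - 1*(-36))/2 = -3*(152 + 36)/2 = -3/2*188 = -282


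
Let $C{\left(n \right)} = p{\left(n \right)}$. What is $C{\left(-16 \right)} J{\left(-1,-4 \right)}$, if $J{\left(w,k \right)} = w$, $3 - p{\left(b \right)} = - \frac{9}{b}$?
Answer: $- \frac{39}{16} \approx -2.4375$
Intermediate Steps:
$p{\left(b \right)} = 3 + \frac{9}{b}$ ($p{\left(b \right)} = 3 - - \frac{9}{b} = 3 + \frac{9}{b}$)
$C{\left(n \right)} = 3 + \frac{9}{n}$
$C{\left(-16 \right)} J{\left(-1,-4 \right)} = \left(3 + \frac{9}{-16}\right) \left(-1\right) = \left(3 + 9 \left(- \frac{1}{16}\right)\right) \left(-1\right) = \left(3 - \frac{9}{16}\right) \left(-1\right) = \frac{39}{16} \left(-1\right) = - \frac{39}{16}$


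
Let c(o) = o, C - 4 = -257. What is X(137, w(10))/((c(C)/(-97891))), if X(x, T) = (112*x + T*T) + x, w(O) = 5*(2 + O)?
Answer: 1867858171/253 ≈ 7.3828e+6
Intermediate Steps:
C = -253 (C = 4 - 257 = -253)
w(O) = 10 + 5*O
X(x, T) = T**2 + 113*x (X(x, T) = (112*x + T**2) + x = (T**2 + 112*x) + x = T**2 + 113*x)
X(137, w(10))/((c(C)/(-97891))) = ((10 + 5*10)**2 + 113*137)/((-253/(-97891))) = ((10 + 50)**2 + 15481)/((-253*(-1/97891))) = (60**2 + 15481)/(253/97891) = (3600 + 15481)*(97891/253) = 19081*(97891/253) = 1867858171/253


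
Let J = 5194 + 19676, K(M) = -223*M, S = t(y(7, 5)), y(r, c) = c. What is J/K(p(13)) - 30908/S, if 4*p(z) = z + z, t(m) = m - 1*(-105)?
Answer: -47536846/159445 ≈ -298.14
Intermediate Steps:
t(m) = 105 + m (t(m) = m + 105 = 105 + m)
p(z) = z/2 (p(z) = (z + z)/4 = (2*z)/4 = z/2)
S = 110 (S = 105 + 5 = 110)
J = 24870
J/K(p(13)) - 30908/S = 24870/((-223*13/2)) - 30908/110 = 24870/((-223*13/2)) - 30908*1/110 = 24870/(-2899/2) - 15454/55 = 24870*(-2/2899) - 15454/55 = -49740/2899 - 15454/55 = -47536846/159445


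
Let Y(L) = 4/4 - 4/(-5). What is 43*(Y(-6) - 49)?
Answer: -10148/5 ≈ -2029.6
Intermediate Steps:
Y(L) = 9/5 (Y(L) = 4*(¼) - 4*(-⅕) = 1 + ⅘ = 9/5)
43*(Y(-6) - 49) = 43*(9/5 - 49) = 43*(-236/5) = -10148/5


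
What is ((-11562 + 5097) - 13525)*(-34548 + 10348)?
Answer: 483758000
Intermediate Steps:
((-11562 + 5097) - 13525)*(-34548 + 10348) = (-6465 - 13525)*(-24200) = -19990*(-24200) = 483758000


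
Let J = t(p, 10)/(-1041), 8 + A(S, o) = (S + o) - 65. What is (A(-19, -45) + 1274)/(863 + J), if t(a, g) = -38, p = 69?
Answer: 1183617/898421 ≈ 1.3174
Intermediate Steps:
A(S, o) = -73 + S + o (A(S, o) = -8 + ((S + o) - 65) = -8 + (-65 + S + o) = -73 + S + o)
J = 38/1041 (J = -38/(-1041) = -38*(-1/1041) = 38/1041 ≈ 0.036503)
(A(-19, -45) + 1274)/(863 + J) = ((-73 - 19 - 45) + 1274)/(863 + 38/1041) = (-137 + 1274)/(898421/1041) = 1137*(1041/898421) = 1183617/898421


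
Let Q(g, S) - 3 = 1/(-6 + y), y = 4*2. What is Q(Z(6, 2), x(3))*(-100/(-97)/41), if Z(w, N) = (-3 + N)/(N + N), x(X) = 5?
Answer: 350/3977 ≈ 0.088006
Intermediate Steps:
y = 8
Z(w, N) = (-3 + N)/(2*N) (Z(w, N) = (-3 + N)/((2*N)) = (-3 + N)*(1/(2*N)) = (-3 + N)/(2*N))
Q(g, S) = 7/2 (Q(g, S) = 3 + 1/(-6 + 8) = 3 + 1/2 = 3 + ½ = 7/2)
Q(Z(6, 2), x(3))*(-100/(-97)/41) = 7*(-100/(-97)/41)/2 = 7*(-100*(-1/97)*(1/41))/2 = 7*((100/97)*(1/41))/2 = (7/2)*(100/3977) = 350/3977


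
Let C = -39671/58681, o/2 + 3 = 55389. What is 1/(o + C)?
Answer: 58681/6500172061 ≈ 9.0276e-6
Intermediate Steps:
o = 110772 (o = -6 + 2*55389 = -6 + 110778 = 110772)
C = -39671/58681 (C = -39671*1/58681 = -39671/58681 ≈ -0.67605)
1/(o + C) = 1/(110772 - 39671/58681) = 1/(6500172061/58681) = 58681/6500172061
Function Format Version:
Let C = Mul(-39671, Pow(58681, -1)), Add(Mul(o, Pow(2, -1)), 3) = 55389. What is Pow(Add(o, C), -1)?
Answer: Rational(58681, 6500172061) ≈ 9.0276e-6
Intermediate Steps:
o = 110772 (o = Add(-6, Mul(2, 55389)) = Add(-6, 110778) = 110772)
C = Rational(-39671, 58681) (C = Mul(-39671, Rational(1, 58681)) = Rational(-39671, 58681) ≈ -0.67605)
Pow(Add(o, C), -1) = Pow(Add(110772, Rational(-39671, 58681)), -1) = Pow(Rational(6500172061, 58681), -1) = Rational(58681, 6500172061)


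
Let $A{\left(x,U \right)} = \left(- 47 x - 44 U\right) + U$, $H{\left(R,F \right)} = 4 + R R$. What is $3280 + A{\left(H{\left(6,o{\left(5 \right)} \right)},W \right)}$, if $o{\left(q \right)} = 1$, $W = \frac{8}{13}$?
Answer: $\frac{17856}{13} \approx 1373.5$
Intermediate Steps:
$W = \frac{8}{13}$ ($W = 8 \cdot \frac{1}{13} = \frac{8}{13} \approx 0.61539$)
$H{\left(R,F \right)} = 4 + R^{2}$
$A{\left(x,U \right)} = - 47 x - 43 U$
$3280 + A{\left(H{\left(6,o{\left(5 \right)} \right)},W \right)} = 3280 - \left(\frac{344}{13} + 47 \left(4 + 6^{2}\right)\right) = 3280 - \left(\frac{344}{13} + 47 \left(4 + 36\right)\right) = 3280 - \frac{24784}{13} = \frac{17856}{13}$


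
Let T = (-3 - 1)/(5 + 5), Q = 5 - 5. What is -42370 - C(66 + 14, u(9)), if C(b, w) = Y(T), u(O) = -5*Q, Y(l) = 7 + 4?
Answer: -42381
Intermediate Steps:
Q = 0
T = -⅖ (T = -4/10 = -4*⅒ = -⅖ ≈ -0.40000)
Y(l) = 11
u(O) = 0 (u(O) = -5*0 = 0)
C(b, w) = 11
-42370 - C(66 + 14, u(9)) = -42370 - 1*11 = -42370 - 11 = -42381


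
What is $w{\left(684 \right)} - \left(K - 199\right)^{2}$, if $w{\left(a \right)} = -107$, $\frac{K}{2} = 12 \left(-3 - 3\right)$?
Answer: $-117756$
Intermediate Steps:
$K = -144$ ($K = 2 \cdot 12 \left(-3 - 3\right) = 2 \cdot 12 \left(-6\right) = 2 \left(-72\right) = -144$)
$w{\left(684 \right)} - \left(K - 199\right)^{2} = -107 - \left(-144 - 199\right)^{2} = -107 - \left(-343\right)^{2} = -107 - 117649 = -117756$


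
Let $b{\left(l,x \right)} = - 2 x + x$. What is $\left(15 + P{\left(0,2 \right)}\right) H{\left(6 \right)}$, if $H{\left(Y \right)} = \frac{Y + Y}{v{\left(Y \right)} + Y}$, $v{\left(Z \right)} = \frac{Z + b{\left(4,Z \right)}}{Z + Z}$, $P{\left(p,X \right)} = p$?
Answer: $30$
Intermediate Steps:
$b{\left(l,x \right)} = - x$
$v{\left(Z \right)} = 0$ ($v{\left(Z \right)} = \frac{Z - Z}{Z + Z} = \frac{0}{2 Z} = 0 \frac{1}{2 Z} = 0$)
$H{\left(Y \right)} = 2$ ($H{\left(Y \right)} = \frac{Y + Y}{0 + Y} = \frac{2 Y}{Y} = 2$)
$\left(15 + P{\left(0,2 \right)}\right) H{\left(6 \right)} = \left(15 + 0\right) 2 = 15 \cdot 2 = 30$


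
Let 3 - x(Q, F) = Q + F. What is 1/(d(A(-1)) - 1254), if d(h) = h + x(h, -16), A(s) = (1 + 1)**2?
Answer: -1/1235 ≈ -0.00080972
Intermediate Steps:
A(s) = 4 (A(s) = 2**2 = 4)
x(Q, F) = 3 - F - Q (x(Q, F) = 3 - (Q + F) = 3 - (F + Q) = 3 + (-F - Q) = 3 - F - Q)
d(h) = 19 (d(h) = h + (3 - 1*(-16) - h) = h + (3 + 16 - h) = h + (19 - h) = 19)
1/(d(A(-1)) - 1254) = 1/(19 - 1254) = 1/(-1235) = -1/1235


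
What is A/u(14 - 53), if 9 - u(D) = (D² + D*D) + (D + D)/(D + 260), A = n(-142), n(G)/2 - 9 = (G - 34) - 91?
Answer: 2924/17185 ≈ 0.17015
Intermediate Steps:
n(G) = -232 + 2*G (n(G) = 18 + 2*((G - 34) - 91) = 18 + 2*((-34 + G) - 91) = 18 + 2*(-125 + G) = 18 + (-250 + 2*G) = -232 + 2*G)
A = -516 (A = -232 + 2*(-142) = -232 - 284 = -516)
u(D) = 9 - 2*D² - 2*D/(260 + D) (u(D) = 9 - ((D² + D*D) + (D + D)/(D + 260)) = 9 - ((D² + D²) + (2*D)/(260 + D)) = 9 - (2*D² + 2*D/(260 + D)) = 9 + (-2*D² - 2*D/(260 + D)) = 9 - 2*D² - 2*D/(260 + D))
A/u(14 - 53) = -516*(260 + (14 - 53))/(2340 - 520*(14 - 53)² - 2*(14 - 53)³ + 7*(14 - 53)) = -516*(260 - 39)/(2340 - 520*(-39)² - 2*(-39)³ + 7*(-39)) = -516*221/(2340 - 520*1521 - 2*(-59319) - 273) = -516*221/(2340 - 790920 + 118638 - 273) = -516/((1/221)*(-670215)) = -516/(-51555/17) = -516*(-17/51555) = 2924/17185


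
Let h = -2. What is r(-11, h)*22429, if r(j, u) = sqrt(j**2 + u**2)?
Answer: 112145*sqrt(5) ≈ 2.5076e+5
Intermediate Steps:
r(-11, h)*22429 = sqrt((-11)**2 + (-2)**2)*22429 = sqrt(121 + 4)*22429 = sqrt(125)*22429 = (5*sqrt(5))*22429 = 112145*sqrt(5)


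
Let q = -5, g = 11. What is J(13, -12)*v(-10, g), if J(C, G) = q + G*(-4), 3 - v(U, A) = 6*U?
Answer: 2709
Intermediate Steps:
v(U, A) = 3 - 6*U
J(C, G) = -5 - 4*G (J(C, G) = -5 + G*(-4) = -5 - 4*G)
J(13, -12)*v(-10, g) = (-5 - 4*(-12))*(3 - 6*(-10)) = (-5 + 48)*(3 + 60) = 43*63 = 2709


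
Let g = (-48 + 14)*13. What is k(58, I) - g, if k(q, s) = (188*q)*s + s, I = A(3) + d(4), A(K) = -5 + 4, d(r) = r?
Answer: 33157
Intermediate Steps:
A(K) = -1
I = 3 (I = -1 + 4 = 3)
g = -442 (g = -34*13 = -442)
k(q, s) = s + 188*q*s (k(q, s) = 188*q*s + s = s + 188*q*s)
k(58, I) - g = 3*(1 + 188*58) - 1*(-442) = 3*(1 + 10904) + 442 = 3*10905 + 442 = 32715 + 442 = 33157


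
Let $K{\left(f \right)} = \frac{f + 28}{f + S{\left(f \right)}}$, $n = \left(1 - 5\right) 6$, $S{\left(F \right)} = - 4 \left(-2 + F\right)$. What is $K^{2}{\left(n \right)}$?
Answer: $\frac{1}{400} \approx 0.0025$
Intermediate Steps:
$S{\left(F \right)} = 8 - 4 F$
$n = -24$ ($n = \left(-4\right) 6 = -24$)
$K{\left(f \right)} = \frac{28 + f}{8 - 3 f}$ ($K{\left(f \right)} = \frac{f + 28}{f - \left(-8 + 4 f\right)} = \frac{28 + f}{8 - 3 f}$)
$K^{2}{\left(n \right)} = \left(\frac{-28 - -24}{-8 + 3 \left(-24\right)}\right)^{2} = \left(\frac{-28 + 24}{-8 - 72}\right)^{2} = \left(\frac{1}{-80} \left(-4\right)\right)^{2} = \left(\left(- \frac{1}{80}\right) \left(-4\right)\right)^{2} = \left(\frac{1}{20}\right)^{2} = \frac{1}{400}$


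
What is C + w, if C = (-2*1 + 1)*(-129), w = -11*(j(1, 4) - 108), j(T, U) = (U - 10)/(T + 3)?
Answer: 2667/2 ≈ 1333.5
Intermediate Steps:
j(T, U) = (-10 + U)/(3 + T)
w = 2409/2 (w = -11*((-10 + 4)/(3 + 1) - 108) = -11*(-6/4 - 108) = -11*((¼)*(-6) - 108) = -11*(-3/2 - 108) = -11*(-219/2) = 2409/2 ≈ 1204.5)
C = 129 (C = (-2 + 1)*(-129) = -1*(-129) = 129)
C + w = 129 + 2409/2 = 2667/2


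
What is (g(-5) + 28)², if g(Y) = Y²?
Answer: 2809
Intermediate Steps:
(g(-5) + 28)² = ((-5)² + 28)² = (25 + 28)² = 53² = 2809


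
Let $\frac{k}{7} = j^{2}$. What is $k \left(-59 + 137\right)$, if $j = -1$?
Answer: $546$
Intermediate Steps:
$k = 7$ ($k = 7 \left(-1\right)^{2} = 7 \cdot 1 = 7$)
$k \left(-59 + 137\right) = 7 \left(-59 + 137\right) = 7 \cdot 78 = 546$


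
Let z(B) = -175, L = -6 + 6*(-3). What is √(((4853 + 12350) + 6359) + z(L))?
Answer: √23387 ≈ 152.93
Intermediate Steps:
L = -24 (L = -6 - 18 = -24)
√(((4853 + 12350) + 6359) + z(L)) = √(((4853 + 12350) + 6359) - 175) = √((17203 + 6359) - 175) = √(23562 - 175) = √23387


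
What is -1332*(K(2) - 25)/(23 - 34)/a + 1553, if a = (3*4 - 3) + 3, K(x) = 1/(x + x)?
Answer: 5213/4 ≈ 1303.3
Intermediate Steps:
K(x) = 1/(2*x)
a = 12 (a = (12 - 3) + 3 = 9 + 3 = 12)
-1332*(K(2) - 25)/(23 - 34)/a + 1553 = -1332*((1/2)/2 - 25)/(23 - 34)/12 + 1553 = -111*((1/2)*(1/2) - 25)/(-11) + 1553 = -111*(1/4 - 25)*(-1/11) + 1553 = -111*(-99/4*(-1/11)) + 1553 = -111*9/4 + 1553 = -1332*3/16 + 1553 = -999/4 + 1553 = 5213/4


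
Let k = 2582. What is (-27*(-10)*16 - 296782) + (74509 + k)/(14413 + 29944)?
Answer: -12972659843/44357 ≈ -2.9246e+5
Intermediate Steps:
(-27*(-10)*16 - 296782) + (74509 + k)/(14413 + 29944) = (-27*(-10)*16 - 296782) + (74509 + 2582)/(14413 + 29944) = (270*16 - 296782) + 77091/44357 = (4320 - 296782) + 77091*(1/44357) = -292462 + 77091/44357 = -12972659843/44357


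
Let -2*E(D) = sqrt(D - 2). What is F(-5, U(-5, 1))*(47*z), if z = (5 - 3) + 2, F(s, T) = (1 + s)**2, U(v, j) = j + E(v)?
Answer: 3008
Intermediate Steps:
E(D) = -sqrt(-2 + D)/2 (E(D) = -sqrt(D - 2)/2 = -sqrt(-2 + D)/2)
U(v, j) = j - sqrt(-2 + v)/2
z = 4 (z = 2 + 2 = 4)
F(-5, U(-5, 1))*(47*z) = (1 - 5)**2*(47*4) = (-4)**2*188 = 16*188 = 3008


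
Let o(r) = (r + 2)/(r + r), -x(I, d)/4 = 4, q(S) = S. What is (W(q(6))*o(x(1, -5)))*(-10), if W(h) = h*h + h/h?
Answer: -1295/8 ≈ -161.88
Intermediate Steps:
x(I, d) = -16 (x(I, d) = -4*4 = -16)
W(h) = 1 + h² (W(h) = h² + 1 = 1 + h²)
o(r) = (2 + r)/(2*r) (o(r) = (2 + r)/((2*r)) = (2 + r)*(1/(2*r)) = (2 + r)/(2*r))
(W(q(6))*o(x(1, -5)))*(-10) = ((1 + 6²)*((½)*(2 - 16)/(-16)))*(-10) = ((1 + 36)*((½)*(-1/16)*(-14)))*(-10) = (37*(7/16))*(-10) = (259/16)*(-10) = -1295/8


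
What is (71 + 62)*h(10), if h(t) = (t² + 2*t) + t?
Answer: 17290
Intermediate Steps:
h(t) = t² + 3*t
(71 + 62)*h(10) = (71 + 62)*(10*(3 + 10)) = 133*(10*13) = 133*130 = 17290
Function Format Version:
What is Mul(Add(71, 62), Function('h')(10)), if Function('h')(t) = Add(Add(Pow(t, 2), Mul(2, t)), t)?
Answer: 17290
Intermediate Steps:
Function('h')(t) = Add(Pow(t, 2), Mul(3, t))
Mul(Add(71, 62), Function('h')(10)) = Mul(Add(71, 62), Mul(10, Add(3, 10))) = Mul(133, Mul(10, 13)) = Mul(133, 130) = 17290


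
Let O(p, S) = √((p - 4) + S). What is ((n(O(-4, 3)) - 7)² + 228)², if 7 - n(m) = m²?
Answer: 64009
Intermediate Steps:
O(p, S) = √(-4 + S + p) (O(p, S) = √((-4 + p) + S) = √(-4 + S + p))
n(m) = 7 - m²
((n(O(-4, 3)) - 7)² + 228)² = (((7 - (√(-4 + 3 - 4))²) - 7)² + 228)² = (((7 - (√(-5))²) - 7)² + 228)² = (((7 - (I*√5)²) - 7)² + 228)² = (((7 - 1*(-5)) - 7)² + 228)² = (((7 + 5) - 7)² + 228)² = ((12 - 7)² + 228)² = (5² + 228)² = (25 + 228)² = 253² = 64009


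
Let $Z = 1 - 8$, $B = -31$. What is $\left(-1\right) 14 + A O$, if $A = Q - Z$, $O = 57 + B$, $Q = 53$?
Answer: $1546$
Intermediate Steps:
$Z = -7$ ($Z = 1 - 8 = -7$)
$O = 26$ ($O = 57 - 31 = 26$)
$A = 60$ ($A = 53 - -7 = 53 + 7 = 60$)
$\left(-1\right) 14 + A O = \left(-1\right) 14 + 60 \cdot 26 = -14 + 1560 = 1546$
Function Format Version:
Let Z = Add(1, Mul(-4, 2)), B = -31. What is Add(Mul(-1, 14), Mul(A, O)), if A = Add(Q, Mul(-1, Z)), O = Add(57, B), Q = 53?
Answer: 1546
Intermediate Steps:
Z = -7 (Z = Add(1, -8) = -7)
O = 26 (O = Add(57, -31) = 26)
A = 60 (A = Add(53, Mul(-1, -7)) = Add(53, 7) = 60)
Add(Mul(-1, 14), Mul(A, O)) = Add(Mul(-1, 14), Mul(60, 26)) = Add(-14, 1560) = 1546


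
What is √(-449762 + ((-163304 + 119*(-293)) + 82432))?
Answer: 23*I*√1069 ≈ 752.0*I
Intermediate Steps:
√(-449762 + ((-163304 + 119*(-293)) + 82432)) = √(-449762 + ((-163304 - 34867) + 82432)) = √(-449762 + (-198171 + 82432)) = √(-449762 - 115739) = √(-565501) = 23*I*√1069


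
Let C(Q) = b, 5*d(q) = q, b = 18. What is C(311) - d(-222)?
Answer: 312/5 ≈ 62.400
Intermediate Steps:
d(q) = q/5
C(Q) = 18
C(311) - d(-222) = 18 - (-222)/5 = 18 - 1*(-222/5) = 18 + 222/5 = 312/5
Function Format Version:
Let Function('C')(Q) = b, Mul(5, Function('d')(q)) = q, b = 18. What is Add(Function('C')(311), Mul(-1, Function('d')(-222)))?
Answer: Rational(312, 5) ≈ 62.400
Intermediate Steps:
Function('d')(q) = Mul(Rational(1, 5), q)
Function('C')(Q) = 18
Add(Function('C')(311), Mul(-1, Function('d')(-222))) = Add(18, Mul(-1, Mul(Rational(1, 5), -222))) = Add(18, Mul(-1, Rational(-222, 5))) = Add(18, Rational(222, 5)) = Rational(312, 5)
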